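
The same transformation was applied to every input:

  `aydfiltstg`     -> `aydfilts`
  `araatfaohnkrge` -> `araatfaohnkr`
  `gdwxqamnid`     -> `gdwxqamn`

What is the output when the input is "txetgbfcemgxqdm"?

Looking at the pairs, the operation is to delete the last 2 characters.
Doing the same to "txetgbfcemgxqdm": "txetgbfcemgxq".

txetgbfcemgxq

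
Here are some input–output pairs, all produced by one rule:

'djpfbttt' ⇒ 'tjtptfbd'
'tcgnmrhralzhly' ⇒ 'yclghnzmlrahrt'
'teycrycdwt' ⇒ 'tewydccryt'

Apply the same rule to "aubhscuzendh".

The transformation: take characters alternately from the front and the back (1st, last, 2nd, 2nd-last, ...), then move the first character to the end.
Starting from "aubhscuzendh": after the first operation, "ahudbnheszcu"; after the second, "hudbnheszcua".

hudbnheszcua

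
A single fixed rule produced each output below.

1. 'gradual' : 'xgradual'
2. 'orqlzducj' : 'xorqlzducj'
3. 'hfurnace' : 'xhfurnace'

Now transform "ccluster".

xccluster

Looking at the pairs, the operation is to prepend "x".
Applying that to "ccluster" gives "xccluster".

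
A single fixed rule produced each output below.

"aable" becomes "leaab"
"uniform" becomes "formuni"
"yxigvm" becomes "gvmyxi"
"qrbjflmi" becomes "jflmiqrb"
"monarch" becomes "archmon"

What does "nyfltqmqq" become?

ltqmqqnyf

The transformation: move the first 3 characters to the end (rotate left by 3).
Applying that to "nyfltqmqq" gives "ltqmqqnyf".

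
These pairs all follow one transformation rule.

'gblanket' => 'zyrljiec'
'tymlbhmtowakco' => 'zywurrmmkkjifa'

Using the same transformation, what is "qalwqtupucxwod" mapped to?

yvuussroonmjba

The pattern: shift every letter 2 places backward in the alphabet (wrapping around), then sort the characters into reverse alphabetical order.
Doing the same to "qalwqtupucxwod": "yvuussroonmjba".
(Check on "gblanket": → "ezjylicr" → "zyrljiec" ✓)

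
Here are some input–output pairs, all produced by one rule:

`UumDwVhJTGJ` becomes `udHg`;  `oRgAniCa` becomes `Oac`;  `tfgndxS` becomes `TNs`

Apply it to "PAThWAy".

pHY

Rule — keep one character in every 3, starting at position 1 (positions 1st, 4th, 7th, ...), then flip the case of every letter.
Starting from "PAThWAy": after the first operation, "Phy"; after the second, "pHY".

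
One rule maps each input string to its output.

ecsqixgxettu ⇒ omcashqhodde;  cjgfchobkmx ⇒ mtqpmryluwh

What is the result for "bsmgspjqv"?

lcwqcztaf

What's happening: shift every letter 10 places forward in the alphabet (wrapping around).
Doing the same to "bsmgspjqv": "lcwqcztaf".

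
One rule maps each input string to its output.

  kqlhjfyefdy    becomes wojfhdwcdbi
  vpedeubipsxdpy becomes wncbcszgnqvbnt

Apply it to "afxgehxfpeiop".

ndvecfvdncgmy

The transformation: shift every letter 2 places backward in the alphabet (wrapping around), then swap the first and last characters.
For "afxgehxfpeiop", step one produces "ydvecfvdncgmn"; step two turns that into "ndvecfvdncgmy".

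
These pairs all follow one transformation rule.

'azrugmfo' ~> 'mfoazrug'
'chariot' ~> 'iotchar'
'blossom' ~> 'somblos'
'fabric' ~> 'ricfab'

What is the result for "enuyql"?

The transformation: move the last 3 characters to the front (rotate right by 3).
Applying that to "enuyql" gives "yqlenu".

yqlenu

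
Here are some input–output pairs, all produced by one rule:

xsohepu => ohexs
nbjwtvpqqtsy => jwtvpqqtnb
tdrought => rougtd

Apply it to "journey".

Rule — delete the last 2 characters, then move the first 2 characters to the end (rotate left by 2).
For "journey", step one produces "journ"; step two turns that into "urnjo".
(Check on "tdrought": → "tdroug" → "rougtd" ✓)

urnjo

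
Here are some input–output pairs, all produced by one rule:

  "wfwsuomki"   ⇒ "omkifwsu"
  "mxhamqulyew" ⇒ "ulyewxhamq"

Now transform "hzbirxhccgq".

hccgqzbirx

The pattern: delete the first character, then swap the front and back halves of the string.
On "hzbirxhccgq": the first step gives "zbirxhccgq", and the second then gives "hccgqzbirx".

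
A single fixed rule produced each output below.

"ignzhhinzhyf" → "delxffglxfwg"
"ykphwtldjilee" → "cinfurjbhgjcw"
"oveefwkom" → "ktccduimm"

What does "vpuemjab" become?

The pattern: shift every letter 2 places backward in the alphabet (wrapping around), then swap the first and last characters.
Starting from "vpuemjab": after the first operation, "tnsckhyz"; after the second, "znsckhyt".

znsckhyt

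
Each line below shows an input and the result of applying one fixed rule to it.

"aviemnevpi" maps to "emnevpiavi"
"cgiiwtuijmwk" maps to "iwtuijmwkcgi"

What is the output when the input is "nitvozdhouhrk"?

The rule is to move the first 3 characters to the end (rotate left by 3).
So "nitvozdhouhrk" becomes "vozdhouhrknit".

vozdhouhrknit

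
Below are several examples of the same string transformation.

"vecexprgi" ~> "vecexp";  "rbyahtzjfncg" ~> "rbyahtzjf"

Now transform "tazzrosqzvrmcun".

The transformation: delete the last 3 characters.
For "tazzrosqzvrmcun" the result is "tazzrosqzvrm".

tazzrosqzvrm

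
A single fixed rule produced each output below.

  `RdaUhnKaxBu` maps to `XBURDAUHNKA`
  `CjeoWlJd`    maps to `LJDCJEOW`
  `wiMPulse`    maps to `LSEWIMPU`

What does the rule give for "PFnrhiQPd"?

Looking at the pairs, the operation is to move the last 3 characters to the front (rotate right by 3), then convert every letter to uppercase.
For "PFnrhiQPd", step one produces "QPdPFnrhi"; step two turns that into "QPDPFNRHI".

QPDPFNRHI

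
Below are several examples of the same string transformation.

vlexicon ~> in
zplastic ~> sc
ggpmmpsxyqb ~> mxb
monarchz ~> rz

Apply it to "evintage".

The transformation: keep one character in every 3, starting at position 2 (positions 2nd, 5th, 8th, ...), then delete the first character.
For "evintage", step one produces "vte"; step two turns that into "te".

te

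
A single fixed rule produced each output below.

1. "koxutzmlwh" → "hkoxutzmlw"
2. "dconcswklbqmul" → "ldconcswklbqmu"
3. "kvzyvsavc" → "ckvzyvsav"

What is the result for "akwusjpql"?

In each case the input is transformed by: move the last character to the front.
Doing the same to "akwusjpql": "lakwusjpq".

lakwusjpq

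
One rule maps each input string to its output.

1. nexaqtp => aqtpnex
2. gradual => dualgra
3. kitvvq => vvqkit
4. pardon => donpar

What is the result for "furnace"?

The pattern: move the first 3 characters to the end (rotate left by 3).
"furnace" → "nacefur".

nacefur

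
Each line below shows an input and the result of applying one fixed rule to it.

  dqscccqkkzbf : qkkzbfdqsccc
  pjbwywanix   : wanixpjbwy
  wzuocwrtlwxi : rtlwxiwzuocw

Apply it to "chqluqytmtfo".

Each output is the input with this applied: swap the front and back halves of the string.
So "chqluqytmtfo" becomes "ytmtfochqluq".

ytmtfochqluq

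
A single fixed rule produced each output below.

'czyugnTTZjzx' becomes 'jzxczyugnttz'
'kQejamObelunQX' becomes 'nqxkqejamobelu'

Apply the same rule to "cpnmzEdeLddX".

In each case the input is transformed by: move the last 3 characters to the front (rotate right by 3), then convert every letter to lowercase.
Starting from "cpnmzEdeLddX": after the first operation, "ddXcpnmzEdeL"; after the second, "ddxcpnmzedel".

ddxcpnmzedel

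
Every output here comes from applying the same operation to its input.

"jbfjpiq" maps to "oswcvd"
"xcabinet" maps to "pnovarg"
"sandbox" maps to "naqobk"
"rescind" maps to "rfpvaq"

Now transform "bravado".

eninqb

What's happening: delete the first character, then shift every letter 13 places forward in the alphabet (wrapping around) — i.e. ROT13.
On "bravado": the first step gives "ravado", and the second then gives "eninqb".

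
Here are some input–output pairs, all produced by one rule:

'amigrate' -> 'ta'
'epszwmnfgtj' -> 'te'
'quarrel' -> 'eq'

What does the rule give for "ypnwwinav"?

ay

Rule — swap the first and last characters, then keep only the last 2 characters.
"ypnwwinav" → "ay".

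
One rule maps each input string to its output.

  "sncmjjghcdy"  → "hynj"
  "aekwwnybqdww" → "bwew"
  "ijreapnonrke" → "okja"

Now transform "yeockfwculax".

caek

In each case the input is transformed by: keep one character in every 3, starting at position 2 (positions 2nd, 5th, 8th, ...), then move the first 2 characters to the end (rotate left by 2).
"yeockfwculax" → "ekca" → "caek".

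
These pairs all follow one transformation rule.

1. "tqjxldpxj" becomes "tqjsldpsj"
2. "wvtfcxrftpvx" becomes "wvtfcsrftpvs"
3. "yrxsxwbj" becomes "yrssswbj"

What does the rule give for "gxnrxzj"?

Looking at the pairs, the operation is to replace every "x" with "s".
So "gxnrxzj" becomes "gsnrszj".

gsnrszj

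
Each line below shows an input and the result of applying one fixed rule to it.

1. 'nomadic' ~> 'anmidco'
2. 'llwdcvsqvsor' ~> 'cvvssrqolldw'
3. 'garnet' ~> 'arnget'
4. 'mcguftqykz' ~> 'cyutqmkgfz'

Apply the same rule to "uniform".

fronmiu

The transformation: sort the characters into reverse alphabetical order, then swap the first and last characters.
"uniform" → "fronmiu".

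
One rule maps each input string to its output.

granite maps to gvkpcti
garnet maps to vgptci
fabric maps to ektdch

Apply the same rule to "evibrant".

vpctdkxg

Looking at the pairs, the operation is to shift every letter 2 places forward in the alphabet (wrapping around), then reverse the string.
For "evibrant" the result is "vpctdkxg".
(Check on "granite": → "itcpkvg" → "gvkpcti" ✓)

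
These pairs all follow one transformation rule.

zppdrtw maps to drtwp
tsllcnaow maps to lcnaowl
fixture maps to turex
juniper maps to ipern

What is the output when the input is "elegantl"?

The transformation: delete the first 2 characters, then move the first character to the end.
For "elegantl", step one produces "egantl"; step two turns that into "gantle".

gantle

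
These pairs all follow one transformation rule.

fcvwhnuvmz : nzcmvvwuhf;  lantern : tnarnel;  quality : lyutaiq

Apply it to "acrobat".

otcarba

Each output is the input with this applied: take characters alternately from the front and the back (1st, last, 2nd, 2nd-last, ...), then swap the first and last characters.
"acrobat" → "otcarba".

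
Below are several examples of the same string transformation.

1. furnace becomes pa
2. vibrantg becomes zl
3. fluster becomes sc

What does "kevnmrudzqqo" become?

tpxm

The pattern: shift every letter 2 places backward in the alphabet (wrapping around), then keep one character in every 3, starting at position 3 (positions 3rd, 6th, 9th, ...).
On "kevnmrudzqqo" that produces "tpxm".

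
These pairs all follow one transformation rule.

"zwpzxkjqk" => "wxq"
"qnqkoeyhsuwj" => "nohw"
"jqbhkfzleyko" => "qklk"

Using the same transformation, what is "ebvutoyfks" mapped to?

btf

In each case the input is transformed by: keep one character in every 3, starting at position 2 (positions 2nd, 5th, 8th, ...).
Doing the same to "ebvutoyfks": "btf".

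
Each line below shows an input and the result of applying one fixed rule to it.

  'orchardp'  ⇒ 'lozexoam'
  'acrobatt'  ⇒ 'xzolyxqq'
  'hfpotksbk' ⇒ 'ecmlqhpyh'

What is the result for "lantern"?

What's happening: shift every letter 3 places backward in the alphabet (wrapping around).
Doing the same to "lantern": "ixkqbok".

ixkqbok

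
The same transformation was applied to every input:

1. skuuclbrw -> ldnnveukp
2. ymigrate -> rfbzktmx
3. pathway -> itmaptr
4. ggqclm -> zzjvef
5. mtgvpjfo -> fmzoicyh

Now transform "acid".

tvbw

The transformation: shift every letter 7 places backward in the alphabet (wrapping around).
For "acid" the result is "tvbw".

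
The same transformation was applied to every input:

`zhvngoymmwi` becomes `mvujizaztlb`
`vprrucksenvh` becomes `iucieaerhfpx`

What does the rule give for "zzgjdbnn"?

mamatowq

The rule is to shift every letter 13 places forward in the alphabet (wrapping around) — i.e. ROT13, then take characters alternately from the front and the back (1st, last, 2nd, 2nd-last, ...).
On "zzgjdbnn" that produces "mamatowq".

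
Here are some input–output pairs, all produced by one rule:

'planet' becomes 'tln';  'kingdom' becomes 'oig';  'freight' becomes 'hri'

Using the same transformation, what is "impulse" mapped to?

smu

The pattern: keep every other character starting from the second (positions 2nd, 4th, 6th, ...), then move the last character to the front.
Applying both steps to "impulse": "mus", then "smu".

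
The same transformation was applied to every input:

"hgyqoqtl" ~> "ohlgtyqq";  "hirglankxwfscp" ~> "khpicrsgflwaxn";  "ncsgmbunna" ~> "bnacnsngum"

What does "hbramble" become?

mheblrba

Rule — take characters alternately from the front and the back (1st, last, 2nd, 2nd-last, ...), then move the last character to the front.
Doing the same to "hbramble": "mheblrba".
(Check on "hirglankxwfscp": → "hpicrsgflwaxnk" → "khpicrsgflwaxn" ✓)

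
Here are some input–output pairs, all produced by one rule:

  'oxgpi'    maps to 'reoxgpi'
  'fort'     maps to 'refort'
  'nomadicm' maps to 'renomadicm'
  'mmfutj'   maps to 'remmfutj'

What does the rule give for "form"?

Looking at the pairs, the operation is to prepend "re".
So "form" becomes "reform".

reform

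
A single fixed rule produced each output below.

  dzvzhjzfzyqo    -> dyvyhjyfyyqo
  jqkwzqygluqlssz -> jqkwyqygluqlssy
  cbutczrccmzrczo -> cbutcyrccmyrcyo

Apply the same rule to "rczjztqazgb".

Looking at the pairs, the operation is to replace every "z" with "y".
"rczjztqazgb" → "rcyjytqaygb".

rcyjytqaygb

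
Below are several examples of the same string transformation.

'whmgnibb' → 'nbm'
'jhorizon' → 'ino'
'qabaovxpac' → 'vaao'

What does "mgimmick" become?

The pattern: swap the front and back halves of the string, then keep one character in every 3, starting at position 1 (positions 1st, 4th, 7th, ...).
Applying both steps to "mgimmick": "mickmgim", then "mki".

mki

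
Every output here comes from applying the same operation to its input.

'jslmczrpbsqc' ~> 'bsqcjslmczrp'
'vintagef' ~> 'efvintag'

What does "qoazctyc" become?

ycqoazct

Looking at the pairs, the operation is to move the first 2 characters to the end (rotate left by 2), then swap the front and back halves of the string.
On "qoazctyc" that produces "ycqoazct".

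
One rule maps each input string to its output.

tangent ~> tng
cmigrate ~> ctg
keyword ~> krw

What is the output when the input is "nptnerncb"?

Each output is the input with this applied: take characters alternately from the front and the back (1st, last, 2nd, 2nd-last, ...), then keep one character in every 3, starting at position 1 (positions 1st, 4th, 7th, ...).
On "nptnerncb": the first step gives "nbpctnnre", and the second then gives "ncn".

ncn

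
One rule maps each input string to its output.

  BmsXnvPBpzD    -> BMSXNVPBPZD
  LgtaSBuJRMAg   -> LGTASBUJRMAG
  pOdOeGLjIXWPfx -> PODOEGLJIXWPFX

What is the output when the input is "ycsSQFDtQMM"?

YCSSQFDTQMM

The pattern: convert every letter to uppercase.
So "ycsSQFDtQMM" becomes "YCSSQFDTQMM".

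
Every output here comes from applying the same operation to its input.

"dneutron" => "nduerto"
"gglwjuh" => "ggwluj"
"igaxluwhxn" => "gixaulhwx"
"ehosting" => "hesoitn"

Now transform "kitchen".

ikcteh

Each output is the input with this applied: delete the last character, then swap each adjacent pair of characters (1↔2, 3↔4, ...).
"kitchen" → "ikcteh".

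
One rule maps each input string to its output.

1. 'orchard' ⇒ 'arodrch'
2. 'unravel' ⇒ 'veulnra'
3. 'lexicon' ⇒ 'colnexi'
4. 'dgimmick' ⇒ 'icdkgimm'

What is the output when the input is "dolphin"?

hidnolp

Looking at the pairs, the operation is to swap the first and last characters, then move the last 3 characters to the front (rotate right by 3).
Starting from "dolphin": after the first operation, "nolphid"; after the second, "hidnolp".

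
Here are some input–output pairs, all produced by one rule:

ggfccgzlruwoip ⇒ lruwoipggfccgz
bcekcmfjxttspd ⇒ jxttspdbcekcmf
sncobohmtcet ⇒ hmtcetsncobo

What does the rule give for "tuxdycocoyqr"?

The rule is to swap the front and back halves of the string.
Applying that to "tuxdycocoyqr" gives "ocoyqrtuxdyc".

ocoyqrtuxdyc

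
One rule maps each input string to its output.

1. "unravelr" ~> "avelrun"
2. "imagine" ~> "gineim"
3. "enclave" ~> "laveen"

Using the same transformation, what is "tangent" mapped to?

What's happening: move the first 3 characters to the end (rotate left by 3), then delete the last character.
Applying both steps to "tangent": "genttan", then "gentta".

gentta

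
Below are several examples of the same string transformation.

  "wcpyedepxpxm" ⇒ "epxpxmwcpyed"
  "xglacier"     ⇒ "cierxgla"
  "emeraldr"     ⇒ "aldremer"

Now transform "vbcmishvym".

What's happening: swap the front and back halves of the string.
For "vbcmishvym" the result is "shvymvbcmi".

shvymvbcmi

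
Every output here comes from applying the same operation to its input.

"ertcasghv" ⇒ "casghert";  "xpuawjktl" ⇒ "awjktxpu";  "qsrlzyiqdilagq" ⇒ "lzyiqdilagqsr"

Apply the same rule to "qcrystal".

ystaqcr

Each output is the input with this applied: delete the last character, then move the first 3 characters to the end (rotate left by 3).
For "qcrystal", step one produces "qcrysta"; step two turns that into "ystaqcr".
(Check on "qsrlzyiqdilagq": → "qsrlzyiqdilag" → "lzyiqdilagqsr" ✓)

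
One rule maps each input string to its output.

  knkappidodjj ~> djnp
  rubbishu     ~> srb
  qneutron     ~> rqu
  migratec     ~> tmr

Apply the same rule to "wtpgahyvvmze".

vzta

What's happening: swap the front and back halves of the string, then keep one character in every 3, starting at position 2 (positions 2nd, 5th, 8th, ...).
Starting from "wtpgahyvvmze": after the first operation, "yvvmzewtpgah"; after the second, "vzta".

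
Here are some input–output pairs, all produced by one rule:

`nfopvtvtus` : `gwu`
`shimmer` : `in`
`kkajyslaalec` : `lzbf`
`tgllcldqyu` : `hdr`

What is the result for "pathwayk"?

bxl

Rule — keep one character in every 3, starting at position 2 (positions 2nd, 5th, 8th, ...), then shift every letter 1 place forward in the alphabet (wrapping around).
Working it through for "pathwayk": intermediate "awk", final "bxl".
(Check on "nfopvtvtus": → "fvt" → "gwu" ✓)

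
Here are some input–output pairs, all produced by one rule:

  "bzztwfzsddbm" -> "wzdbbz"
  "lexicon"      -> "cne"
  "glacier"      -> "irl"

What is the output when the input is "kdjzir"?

Looking at the pairs, the operation is to move the first 3 characters to the end (rotate left by 3), then keep every other character starting from the second (positions 2nd, 4th, 6th, ...).
"kdjzir" → "zirkdj" → "ikj".

ikj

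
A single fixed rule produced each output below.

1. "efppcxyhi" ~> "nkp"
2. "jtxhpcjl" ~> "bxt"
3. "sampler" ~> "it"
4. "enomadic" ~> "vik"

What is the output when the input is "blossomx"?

taf

In each case the input is transformed by: shift every letter 8 places forward in the alphabet (wrapping around), then keep one character in every 3, starting at position 2 (positions 2nd, 5th, 8th, ...).
"blossomx" → "jtwaawuf" → "taf".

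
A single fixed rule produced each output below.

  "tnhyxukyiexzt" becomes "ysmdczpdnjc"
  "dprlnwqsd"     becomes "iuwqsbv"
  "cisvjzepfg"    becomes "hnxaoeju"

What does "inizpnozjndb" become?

nsneusteos

The pattern: delete the last 2 characters, then shift every letter 5 places forward in the alphabet (wrapping around).
"inizpnozjndb" → "inizpnozjn" → "nsneusteos".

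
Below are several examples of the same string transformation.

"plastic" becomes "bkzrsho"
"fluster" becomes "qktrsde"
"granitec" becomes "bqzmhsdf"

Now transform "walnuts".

Each output is the input with this applied: shift every letter 1 place backward in the alphabet (wrapping around), then swap the first and last characters.
Applying both steps to "walnuts": "vzkmtsr", then "rzkmtsv".
(Check on "plastic": → "okzrshb" → "bkzrsho" ✓)

rzkmtsv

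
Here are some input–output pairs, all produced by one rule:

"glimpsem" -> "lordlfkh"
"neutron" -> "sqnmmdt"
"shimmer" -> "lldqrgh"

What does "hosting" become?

shmfgnr

The transformation: move the first 3 characters to the end (rotate left by 3), then shift every letter 1 place backward in the alphabet (wrapping around).
On "hosting" that produces "shmfgnr".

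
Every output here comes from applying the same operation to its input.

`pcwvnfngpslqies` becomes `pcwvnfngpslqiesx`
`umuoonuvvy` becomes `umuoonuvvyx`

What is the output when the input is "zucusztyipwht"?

The transformation: append "x".
For "zucusztyipwht" the result is "zucusztyipwhtx".

zucusztyipwhtx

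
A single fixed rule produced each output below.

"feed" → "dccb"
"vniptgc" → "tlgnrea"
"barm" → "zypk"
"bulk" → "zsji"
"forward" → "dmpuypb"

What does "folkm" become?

Looking at the pairs, the operation is to shift every letter 2 places backward in the alphabet (wrapping around).
On "folkm" that produces "dmjik".

dmjik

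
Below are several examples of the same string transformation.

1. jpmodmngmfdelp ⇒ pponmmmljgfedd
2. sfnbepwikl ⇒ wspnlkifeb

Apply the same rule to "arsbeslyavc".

Looking at the pairs, the operation is to sort the characters into reverse alphabetical order.
Doing the same to "arsbeslyavc": "yvssrlecbaa".

yvssrlecbaa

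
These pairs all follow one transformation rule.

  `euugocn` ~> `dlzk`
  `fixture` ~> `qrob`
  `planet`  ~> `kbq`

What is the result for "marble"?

In each case the input is transformed by: delete the first 3 characters, then shift every letter 3 places backward in the alphabet (wrapping around).
For "marble", step one produces "ble"; step two turns that into "yib".

yib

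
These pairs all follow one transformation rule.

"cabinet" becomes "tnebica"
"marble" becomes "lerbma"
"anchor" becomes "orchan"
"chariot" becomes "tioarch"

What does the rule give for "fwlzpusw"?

swpulzfw

The pattern: swap each adjacent pair of characters (1↔2, 3↔4, ...), then reverse the string.
On "fwlzpusw" that produces "swpulzfw".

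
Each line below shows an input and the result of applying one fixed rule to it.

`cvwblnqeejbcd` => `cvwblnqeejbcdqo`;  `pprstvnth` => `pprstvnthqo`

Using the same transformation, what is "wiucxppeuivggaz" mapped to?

The pattern: append "qo".
So "wiucxppeuivggaz" becomes "wiucxppeuivggazqo".

wiucxppeuivggazqo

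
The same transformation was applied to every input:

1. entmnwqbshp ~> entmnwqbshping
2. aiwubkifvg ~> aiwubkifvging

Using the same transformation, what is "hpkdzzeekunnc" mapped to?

hpkdzzeekunncing

The pattern: append "ing".
"hpkdzzeekunnc" → "hpkdzzeekunncing".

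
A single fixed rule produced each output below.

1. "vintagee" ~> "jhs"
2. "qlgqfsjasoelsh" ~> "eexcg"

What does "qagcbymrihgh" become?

eqav

What's happening: shift every letter 12 places backward in the alphabet (wrapping around), then keep one character in every 3, starting at position 1 (positions 1st, 4th, 7th, ...).
Working it through for "qagcbymrihgh": intermediate "eouqpmafwvuv", final "eqav".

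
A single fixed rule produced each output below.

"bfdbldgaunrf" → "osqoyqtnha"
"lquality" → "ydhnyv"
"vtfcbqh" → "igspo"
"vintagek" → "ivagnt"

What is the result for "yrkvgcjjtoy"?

lexitpwwg

What's happening: delete the last 2 characters, then shift every letter 13 places forward in the alphabet (wrapping around) — i.e. ROT13.
"yrkvgcjjtoy" → "yrkvgcjjt" → "lexitpwwg".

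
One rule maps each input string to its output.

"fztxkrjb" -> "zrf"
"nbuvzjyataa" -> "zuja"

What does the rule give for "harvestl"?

Looking at the pairs, the operation is to sort the characters into reverse alphabetical order, then keep one character in every 3, starting at position 1 (positions 1st, 4th, 7th, ...).
"harvestl" → "vre".

vre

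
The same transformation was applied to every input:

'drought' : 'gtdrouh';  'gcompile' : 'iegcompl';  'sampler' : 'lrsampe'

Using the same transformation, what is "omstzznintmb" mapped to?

Rule — move the last 2 characters to the front (rotate right by 2), then swap the first and last characters.
On "omstzznintmb": the first step gives "mbomstzznint", and the second then gives "tbomstzzninm".

tbomstzzninm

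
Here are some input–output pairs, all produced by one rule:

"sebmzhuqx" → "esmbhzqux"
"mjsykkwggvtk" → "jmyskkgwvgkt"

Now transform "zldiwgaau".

lzidgwaau

Rule — swap each adjacent pair of characters (1↔2, 3↔4, ...).
Applying that to "zldiwgaau" gives "lzidgwaau".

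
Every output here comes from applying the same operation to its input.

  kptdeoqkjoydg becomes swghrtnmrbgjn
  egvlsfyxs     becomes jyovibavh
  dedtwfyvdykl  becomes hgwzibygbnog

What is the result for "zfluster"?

ioxvwhuc

Each output is the input with this applied: shift every letter 3 places forward in the alphabet (wrapping around), then move the first character to the end.
Working it through for "zfluster": intermediate "cioxvwhu", final "ioxvwhuc".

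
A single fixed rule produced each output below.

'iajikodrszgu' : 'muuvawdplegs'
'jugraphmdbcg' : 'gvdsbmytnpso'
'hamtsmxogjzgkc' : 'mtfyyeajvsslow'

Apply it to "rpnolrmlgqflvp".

bdazdxxycsxrbh

What's happening: shift every letter 12 places forward in the alphabet (wrapping around), then swap each adjacent pair of characters (1↔2, 3↔4, ...).
"rpnolrmlgqflvp" → "bdazdxxycsxrbh".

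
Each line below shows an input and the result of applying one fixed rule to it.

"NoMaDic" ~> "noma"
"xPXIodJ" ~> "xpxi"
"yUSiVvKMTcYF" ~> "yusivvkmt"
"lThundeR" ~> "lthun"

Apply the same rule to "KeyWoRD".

keyw

Looking at the pairs, the operation is to delete the last 3 characters, then convert every letter to lowercase.
For "KeyWoRD", step one produces "KeyW"; step two turns that into "keyw".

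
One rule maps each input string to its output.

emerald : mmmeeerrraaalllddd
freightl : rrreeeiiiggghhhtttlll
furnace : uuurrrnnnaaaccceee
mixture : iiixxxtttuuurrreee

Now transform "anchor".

nnnccchhhooorrr

Rule — delete the first character, then repeat every character 3 times.
On "anchor": the first step gives "nchor", and the second then gives "nnnccchhhooorrr".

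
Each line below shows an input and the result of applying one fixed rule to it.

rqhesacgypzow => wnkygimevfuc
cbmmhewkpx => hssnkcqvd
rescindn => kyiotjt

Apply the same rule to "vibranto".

The rule is to shift every letter 6 places forward in the alphabet (wrapping around), then delete the first character.
"vibranto" → "bohxgtzu" → "ohxgtzu".

ohxgtzu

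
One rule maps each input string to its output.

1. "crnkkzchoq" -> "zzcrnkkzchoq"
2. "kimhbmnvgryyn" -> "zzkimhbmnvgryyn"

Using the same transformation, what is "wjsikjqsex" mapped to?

zzwjsikjqsex

The rule is to prepend "zz".
So "wjsikjqsex" becomes "zzwjsikjqsex".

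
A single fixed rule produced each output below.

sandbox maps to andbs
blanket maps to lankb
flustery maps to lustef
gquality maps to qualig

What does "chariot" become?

haric

What's happening: delete the last 2 characters, then move the first character to the end.
So "chariot" becomes "haric".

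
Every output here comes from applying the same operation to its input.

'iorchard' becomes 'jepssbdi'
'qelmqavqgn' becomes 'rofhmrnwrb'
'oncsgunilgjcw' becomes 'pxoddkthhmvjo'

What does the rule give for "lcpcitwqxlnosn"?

modtqpdojmuyxr

The transformation: shift every letter 1 place forward in the alphabet (wrapping around), then take characters alternately from the front and the back (1st, last, 2nd, 2nd-last, ...).
Starting from "lcpcitwqxlnosn": after the first operation, "mdqdjuxrymopto"; after the second, "modtqpdojmuyxr".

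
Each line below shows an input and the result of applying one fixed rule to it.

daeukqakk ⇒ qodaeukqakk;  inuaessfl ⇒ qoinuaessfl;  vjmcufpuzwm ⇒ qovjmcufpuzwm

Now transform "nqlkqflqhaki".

What's happening: prepend "qo".
So "nqlkqflqhaki" becomes "qonqlkqflqhaki".

qonqlkqflqhaki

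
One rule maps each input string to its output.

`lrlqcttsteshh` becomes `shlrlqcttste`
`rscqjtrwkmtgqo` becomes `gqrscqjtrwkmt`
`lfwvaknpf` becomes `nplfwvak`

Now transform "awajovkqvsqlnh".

lnawajovkqvsq

Rule — delete the last character, then move the last 2 characters to the front (rotate right by 2).
"awajovkqvsqlnh" → "awajovkqvsqln" → "lnawajovkqvsq".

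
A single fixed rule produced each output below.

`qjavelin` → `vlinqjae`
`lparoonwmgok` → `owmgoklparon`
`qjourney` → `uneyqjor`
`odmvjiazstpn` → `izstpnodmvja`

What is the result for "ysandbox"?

In each case the input is transformed by: swap the front and back halves of the string, then swap the first and last characters.
Applying both steps to "ysandbox": "dboxysan", then "nboxysad".

nboxysad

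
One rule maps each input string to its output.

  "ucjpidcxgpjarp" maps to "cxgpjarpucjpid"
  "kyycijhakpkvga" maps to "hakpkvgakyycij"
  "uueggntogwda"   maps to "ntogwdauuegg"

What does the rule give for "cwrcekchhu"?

The rule is to swap the front and back halves of the string, then move the last character to the front.
For "cwrcekchhu", step one produces "kchhucwrce"; step two turns that into "ekchhucwrc".

ekchhucwrc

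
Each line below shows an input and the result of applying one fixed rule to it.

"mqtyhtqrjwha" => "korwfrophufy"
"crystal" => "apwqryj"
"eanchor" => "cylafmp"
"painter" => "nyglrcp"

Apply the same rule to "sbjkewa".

The rule is to shift every letter 2 places backward in the alphabet (wrapping around).
On "sbjkewa" that produces "qzhicuy".

qzhicuy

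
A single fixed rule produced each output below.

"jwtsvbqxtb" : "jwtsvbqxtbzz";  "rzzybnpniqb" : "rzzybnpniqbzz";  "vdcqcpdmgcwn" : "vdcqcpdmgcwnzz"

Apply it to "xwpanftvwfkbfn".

The transformation: append "zz".
So "xwpanftvwfkbfn" becomes "xwpanftvwfkbfnzz".

xwpanftvwfkbfnzz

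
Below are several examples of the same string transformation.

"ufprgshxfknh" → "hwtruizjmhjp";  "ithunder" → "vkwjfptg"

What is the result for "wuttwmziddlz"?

wyvvoykbffbn

Looking at the pairs, the operation is to shift every letter 2 places forward in the alphabet (wrapping around), then swap each adjacent pair of characters (1↔2, 3↔4, ...).
For "wuttwmziddlz" the result is "wyvvoykbffbn".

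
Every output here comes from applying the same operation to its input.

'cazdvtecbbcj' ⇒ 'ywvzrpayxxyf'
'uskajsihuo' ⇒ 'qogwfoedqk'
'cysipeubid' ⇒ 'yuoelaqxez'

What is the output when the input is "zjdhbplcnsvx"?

The pattern: shift every letter 4 places backward in the alphabet (wrapping around).
Doing the same to "zjdhbplcnsvx": "vfzdxlhyjort".

vfzdxlhyjort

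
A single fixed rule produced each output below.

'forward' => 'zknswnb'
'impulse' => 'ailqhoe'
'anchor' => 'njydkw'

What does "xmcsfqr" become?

The transformation: swap the first and last characters, then shift every letter 4 places backward in the alphabet (wrapping around).
For "xmcsfqr", step one produces "rmcsfqx"; step two turns that into "niyobmt".

niyobmt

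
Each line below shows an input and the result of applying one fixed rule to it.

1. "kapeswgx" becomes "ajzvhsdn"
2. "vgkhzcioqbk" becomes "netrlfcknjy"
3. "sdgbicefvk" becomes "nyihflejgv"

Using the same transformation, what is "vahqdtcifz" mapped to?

The pattern: shift every letter 3 places forward in the alphabet (wrapping around), then reverse the string.
For "vahqdtcifz", step one produces "ydktgwflic"; step two turns that into "cilfwgtkdy".

cilfwgtkdy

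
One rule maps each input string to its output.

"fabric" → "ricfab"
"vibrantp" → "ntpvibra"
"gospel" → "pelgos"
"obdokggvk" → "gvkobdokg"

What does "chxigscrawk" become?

awkchxigscr

The pattern: move the last 3 characters to the front (rotate right by 3).
"chxigscrawk" → "awkchxigscr".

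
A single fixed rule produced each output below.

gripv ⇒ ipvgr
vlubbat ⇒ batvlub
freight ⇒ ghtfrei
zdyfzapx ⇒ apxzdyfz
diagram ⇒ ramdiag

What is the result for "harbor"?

Rule — move the last 3 characters to the front (rotate right by 3).
Doing the same to "harbor": "borhar".

borhar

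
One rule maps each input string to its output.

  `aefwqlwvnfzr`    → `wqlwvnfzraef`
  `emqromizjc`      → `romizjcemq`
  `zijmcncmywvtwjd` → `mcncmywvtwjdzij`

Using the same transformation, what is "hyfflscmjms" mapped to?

flscmjmshyf

Looking at the pairs, the operation is to move the first 3 characters to the end (rotate left by 3).
For "hyfflscmjms" the result is "flscmjmshyf".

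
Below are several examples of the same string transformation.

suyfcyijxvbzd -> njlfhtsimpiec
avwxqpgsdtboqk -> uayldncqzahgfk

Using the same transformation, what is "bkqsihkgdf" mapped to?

pnqurscaul

In each case the input is transformed by: reverse the string, then shift every letter 10 places forward in the alphabet (wrapping around).
"bkqsihkgdf" → "fdgkhisqkb" → "pnqurscaul".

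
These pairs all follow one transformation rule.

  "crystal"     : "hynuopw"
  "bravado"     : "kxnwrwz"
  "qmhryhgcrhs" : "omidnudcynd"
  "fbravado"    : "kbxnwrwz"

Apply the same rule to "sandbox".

towjzxk

Each output is the input with this applied: shift every letter 4 places backward in the alphabet (wrapping around), then move the last character to the front.
On "sandbox": the first step gives "owjzxkt", and the second then gives "towjzxk".
(Check on "crystal": → "ynuopwh" → "hynuopw" ✓)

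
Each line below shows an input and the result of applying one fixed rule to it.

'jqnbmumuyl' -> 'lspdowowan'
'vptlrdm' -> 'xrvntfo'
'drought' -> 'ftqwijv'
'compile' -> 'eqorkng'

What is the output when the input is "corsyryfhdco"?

The pattern: shift every letter 2 places forward in the alphabet (wrapping around).
"corsyryfhdco" → "eqtuatahjfeq".

eqtuatahjfeq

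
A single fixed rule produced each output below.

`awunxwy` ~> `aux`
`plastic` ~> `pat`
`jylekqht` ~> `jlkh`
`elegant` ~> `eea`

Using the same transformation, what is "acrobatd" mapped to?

arbt

The pattern: delete the last character, then keep every other character starting from the first (positions 1st, 3rd, 5th, ...).
For "acrobatd" the result is "arbt".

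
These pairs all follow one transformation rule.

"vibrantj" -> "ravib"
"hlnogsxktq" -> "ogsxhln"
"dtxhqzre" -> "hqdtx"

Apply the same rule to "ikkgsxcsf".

gsxikk

The rule is to delete the last 3 characters, then move the first 3 characters to the end (rotate left by 3).
For "ikkgsxcsf", step one produces "ikkgsx"; step two turns that into "gsxikk".
(Check on "hlnogsxktq": → "hlnogsx" → "ogsxhln" ✓)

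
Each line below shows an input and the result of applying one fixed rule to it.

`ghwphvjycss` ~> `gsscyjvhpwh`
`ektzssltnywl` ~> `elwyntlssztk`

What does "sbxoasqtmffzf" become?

sfzffmtqsaoxb

Each output is the input with this applied: reverse the string, then move the last character to the front.
Applying both steps to "sbxoasqtmffzf": "fzffmtqsaoxbs", then "sfzffmtqsaoxb".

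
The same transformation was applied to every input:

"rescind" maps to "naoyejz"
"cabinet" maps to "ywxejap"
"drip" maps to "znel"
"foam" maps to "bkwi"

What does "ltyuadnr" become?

hpuqwzjn

Each output is the input with this applied: shift every letter 4 places backward in the alphabet (wrapping around).
"ltyuadnr" → "hpuqwzjn".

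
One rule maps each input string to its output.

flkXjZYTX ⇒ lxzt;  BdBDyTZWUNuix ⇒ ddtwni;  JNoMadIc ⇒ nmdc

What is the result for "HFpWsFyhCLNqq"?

fwfhlq

Rule — keep every other character starting from the second (positions 2nd, 4th, 6th, ...), then convert every letter to lowercase.
Starting from "HFpWsFyhCLNqq": after the first operation, "FWFhLq"; after the second, "fwfhlq".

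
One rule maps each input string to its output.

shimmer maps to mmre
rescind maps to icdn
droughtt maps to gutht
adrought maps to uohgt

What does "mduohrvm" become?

hovrm

The rule is to delete the first 3 characters, then swap each adjacent pair of characters (1↔2, 3↔4, ...).
For "mduohrvm", step one produces "ohrvm"; step two turns that into "hovrm".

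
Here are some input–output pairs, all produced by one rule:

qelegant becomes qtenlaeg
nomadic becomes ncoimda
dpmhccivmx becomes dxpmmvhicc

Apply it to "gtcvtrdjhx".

The rule is to take characters alternately from the front and the back (1st, last, 2nd, 2nd-last, ...).
Doing the same to "gtcvtrdjhx": "gxthcjvdtr".

gxthcjvdtr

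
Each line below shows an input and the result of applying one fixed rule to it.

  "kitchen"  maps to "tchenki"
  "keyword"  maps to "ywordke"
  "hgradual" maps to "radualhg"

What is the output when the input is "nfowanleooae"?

owanleooaenf

Rule — move the first 2 characters to the end (rotate left by 2).
On "nfowanleooae" that produces "owanleooaenf".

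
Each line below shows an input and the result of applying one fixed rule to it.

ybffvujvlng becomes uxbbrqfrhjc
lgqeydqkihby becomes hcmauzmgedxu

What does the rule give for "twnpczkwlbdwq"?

psjlyvgshxzsm

Looking at the pairs, the operation is to shift every letter 4 places backward in the alphabet (wrapping around).
On "twnpczkwlbdwq" that produces "psjlyvgshxzsm".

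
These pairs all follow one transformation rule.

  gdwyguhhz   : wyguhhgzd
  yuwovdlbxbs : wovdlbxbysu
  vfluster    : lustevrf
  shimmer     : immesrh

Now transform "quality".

alitqyu

The rule is to swap the first and last characters, then move the first 2 characters to the end (rotate left by 2).
Starting from "quality": after the first operation, "yualitq"; after the second, "alitqyu".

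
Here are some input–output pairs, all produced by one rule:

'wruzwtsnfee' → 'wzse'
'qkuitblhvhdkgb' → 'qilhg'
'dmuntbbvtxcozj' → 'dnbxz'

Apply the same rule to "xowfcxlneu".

Looking at the pairs, the operation is to keep one character in every 3, starting at position 1 (positions 1st, 4th, 7th, ...).
Doing the same to "xowfcxlneu": "xflu".

xflu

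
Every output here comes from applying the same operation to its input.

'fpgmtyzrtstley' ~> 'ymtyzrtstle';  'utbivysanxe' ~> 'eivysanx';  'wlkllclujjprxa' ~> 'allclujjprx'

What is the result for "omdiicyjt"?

What's happening: delete the first 3 characters, then move the last character to the front.
"omdiicyjt" → "iicyjt" → "tiicyj".

tiicyj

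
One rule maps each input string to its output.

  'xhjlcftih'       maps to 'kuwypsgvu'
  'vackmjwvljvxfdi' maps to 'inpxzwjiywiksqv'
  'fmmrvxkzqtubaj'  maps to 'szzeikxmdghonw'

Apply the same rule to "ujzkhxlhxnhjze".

hwmxukyukauwmr

The transformation: shift every letter 13 places forward in the alphabet (wrapping around) — i.e. ROT13.
For "ujzkhxlhxnhjze" the result is "hwmxukyukauwmr".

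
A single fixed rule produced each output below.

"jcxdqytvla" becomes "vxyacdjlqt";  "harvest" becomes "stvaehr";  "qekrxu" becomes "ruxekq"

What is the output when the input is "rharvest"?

stvaehrr

Each output is the input with this applied: sort the characters into alphabetical order, then move the last 3 characters to the front (rotate right by 3).
For "rharvest" the result is "stvaehrr".
(Check on "qekrxu": → "ekqrux" → "ruxekq" ✓)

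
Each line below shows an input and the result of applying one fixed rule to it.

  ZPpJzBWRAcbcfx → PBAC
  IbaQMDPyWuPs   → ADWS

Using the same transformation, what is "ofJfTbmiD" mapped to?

JBD

Looking at the pairs, the operation is to keep one character in every 3, starting at position 3 (positions 3rd, 6th, 9th, ...), then convert every letter to uppercase.
"ofJfTbmiD" → "JbD" → "JBD".
(Check on "ZPpJzBWRAcbcfx": → "pBAc" → "PBAC" ✓)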